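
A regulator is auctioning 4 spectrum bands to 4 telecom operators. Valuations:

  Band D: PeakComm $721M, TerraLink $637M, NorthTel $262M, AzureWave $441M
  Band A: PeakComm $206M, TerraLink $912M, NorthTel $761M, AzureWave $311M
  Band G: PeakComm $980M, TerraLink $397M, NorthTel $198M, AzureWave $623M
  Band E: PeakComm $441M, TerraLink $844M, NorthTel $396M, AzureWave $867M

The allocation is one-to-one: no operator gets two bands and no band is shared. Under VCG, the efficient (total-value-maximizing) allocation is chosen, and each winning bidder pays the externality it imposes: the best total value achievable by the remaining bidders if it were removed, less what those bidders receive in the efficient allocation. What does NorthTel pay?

Efficient allocation: PeakComm→Band G ($980M), TerraLink→Band D ($637M), NorthTel→Band A ($761M), AzureWave→Band E ($867M); total welfare W = $3245M.
NorthTel receives Band A at value $761M, so the others get W − 761 = $2484M.
Without NorthTel: best allocation of the remaining 3 bidders over all 4 bands is PeakComm→Band G ($980M), TerraLink→Band A ($912M), AzureWave→Band E ($867M), total $2759M.
VCG payment = (others' best without NorthTel) − (others' welfare with NorthTel) = 2759 − 2484 = $275M.

NorthTel pays $275M.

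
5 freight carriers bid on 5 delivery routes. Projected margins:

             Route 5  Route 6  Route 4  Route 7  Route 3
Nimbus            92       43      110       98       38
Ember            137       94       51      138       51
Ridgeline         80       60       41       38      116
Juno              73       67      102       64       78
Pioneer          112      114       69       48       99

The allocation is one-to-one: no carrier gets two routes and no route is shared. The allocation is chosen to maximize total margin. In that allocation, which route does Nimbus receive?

Nimbus receives Route 7.

Optimal: Nimbus→Route 7 ($98k), Ember→Route 5 ($137k), Ridgeline→Route 3 ($116k), Juno→Route 4 ($102k), Pioneer→Route 6 ($114k) — total 98+137+116+102+114 = $567k.
Max-entry greedy (repeatedly take the single best remaining cell) gives $551k, worse by 16.
Every other assignment is strictly worse.
Nimbus's own top route is Route 4 ($110k), but forcing Nimbus→Route 4 and reassigning the rest optimally gives only $551k — worse by 16.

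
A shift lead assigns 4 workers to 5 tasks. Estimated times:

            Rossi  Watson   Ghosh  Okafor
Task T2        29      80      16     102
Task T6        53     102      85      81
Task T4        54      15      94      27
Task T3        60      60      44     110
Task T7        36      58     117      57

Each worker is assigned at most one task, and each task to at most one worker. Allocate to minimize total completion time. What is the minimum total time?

Optimal: Rossi→Task T7 (36 min), Watson→Task T3 (60 min), Ghosh→Task T2 (16 min), Okafor→Task T4 (27 min) — total 36+60+16+27 = 139 min.
Next-best assignment: Rossi→Task T6, Watson→Task T4, Ghosh→Task T2, Okafor→Task T7 = 141 min.
Every other assignment is strictly worse.

Min total: 139 min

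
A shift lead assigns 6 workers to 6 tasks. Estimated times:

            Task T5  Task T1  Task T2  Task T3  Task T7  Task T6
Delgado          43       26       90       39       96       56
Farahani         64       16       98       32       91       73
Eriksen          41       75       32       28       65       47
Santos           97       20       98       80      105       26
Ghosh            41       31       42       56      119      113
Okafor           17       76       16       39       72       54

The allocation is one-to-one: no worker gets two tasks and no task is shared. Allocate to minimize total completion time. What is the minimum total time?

Min total: 203 min

Optimal: Delgado→Task T3 (39 min), Farahani→Task T1 (16 min), Eriksen→Task T7 (65 min), Santos→Task T6 (26 min), Ghosh→Task T5 (41 min), Okafor→Task T2 (16 min) — total 39+16+65+26+41+16 = 203 min.
Row-greedy (each worker in turn takes its cheapest remaining task) gives 229 min, worse by 26.
No other one-to-one assignment undercuts 203 min.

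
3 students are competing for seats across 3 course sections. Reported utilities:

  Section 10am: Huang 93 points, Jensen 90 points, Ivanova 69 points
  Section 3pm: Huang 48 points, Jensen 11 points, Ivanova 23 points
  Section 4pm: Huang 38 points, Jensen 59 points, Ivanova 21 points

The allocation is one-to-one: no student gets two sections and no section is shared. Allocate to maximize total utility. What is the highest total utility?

Maximum total: 176 points

Optimal: Huang→Section 3pm (48 points), Jensen→Section 4pm (59 points), Ivanova→Section 10am (69 points) — total 48+59+69 = 176 points.
Row-greedy (each student in turn takes its best remaining section) gives 175 points, worse by 1.
Next-best assignment: Huang→Section 10am, Jensen→Section 4pm, Ivanova→Section 3pm = 175 points.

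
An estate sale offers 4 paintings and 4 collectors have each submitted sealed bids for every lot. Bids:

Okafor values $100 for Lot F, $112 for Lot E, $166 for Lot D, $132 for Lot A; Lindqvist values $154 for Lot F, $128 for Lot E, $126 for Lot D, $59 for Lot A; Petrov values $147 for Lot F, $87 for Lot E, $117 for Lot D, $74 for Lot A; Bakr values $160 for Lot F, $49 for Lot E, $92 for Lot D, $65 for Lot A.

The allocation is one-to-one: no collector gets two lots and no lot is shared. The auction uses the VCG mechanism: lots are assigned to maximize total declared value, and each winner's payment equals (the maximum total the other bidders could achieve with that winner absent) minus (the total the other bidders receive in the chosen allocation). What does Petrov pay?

Petrov pays $34.

Efficient allocation: Okafor→Lot A ($132), Lindqvist→Lot E ($128), Petrov→Lot D ($117), Bakr→Lot F ($160); total welfare W = $537.
Petrov receives Lot D at value $117, so the others get W − 117 = $420.
Without Petrov: best allocation of the remaining 3 bidders over all 4 lots is Okafor→Lot D ($166), Lindqvist→Lot E ($128), Bakr→Lot F ($160), total $454.
VCG payment = (others' best without Petrov) − (others' welfare with Petrov) = 454 − 420 = $34.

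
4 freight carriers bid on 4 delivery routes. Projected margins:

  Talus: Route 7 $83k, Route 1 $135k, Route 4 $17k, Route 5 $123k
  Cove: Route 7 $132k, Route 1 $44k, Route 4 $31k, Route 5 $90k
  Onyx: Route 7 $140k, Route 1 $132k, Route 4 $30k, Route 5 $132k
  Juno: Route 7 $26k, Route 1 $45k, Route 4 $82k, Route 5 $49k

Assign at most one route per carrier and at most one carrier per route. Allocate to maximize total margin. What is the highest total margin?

Optimal: Talus→Route 1 ($135k), Cove→Route 7 ($132k), Onyx→Route 5 ($132k), Juno→Route 4 ($82k) — total 135+132+132+82 = $481k.
Column-greedy (each route in turn goes to its best remaining carrier) gives $447k, worse by 34.
Swapping Cove↔Juno (Cove→Route 4 $31k, Juno→Route 7 $26k) loses 157.
Every other assignment is strictly worse.

Max total: $481k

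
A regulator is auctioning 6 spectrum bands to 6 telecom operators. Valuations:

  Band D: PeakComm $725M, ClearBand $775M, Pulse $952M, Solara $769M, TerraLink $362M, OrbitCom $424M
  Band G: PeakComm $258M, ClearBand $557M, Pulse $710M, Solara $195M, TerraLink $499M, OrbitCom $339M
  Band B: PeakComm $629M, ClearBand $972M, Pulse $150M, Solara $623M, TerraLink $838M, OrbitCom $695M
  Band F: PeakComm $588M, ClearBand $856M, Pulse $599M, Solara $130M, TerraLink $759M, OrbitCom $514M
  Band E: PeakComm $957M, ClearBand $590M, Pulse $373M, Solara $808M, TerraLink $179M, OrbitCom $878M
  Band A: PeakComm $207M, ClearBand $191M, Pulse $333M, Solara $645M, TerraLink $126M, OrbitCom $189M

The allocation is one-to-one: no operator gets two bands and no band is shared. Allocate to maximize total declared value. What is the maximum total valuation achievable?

Optimal: PeakComm→Band D ($725M), ClearBand→Band B ($972M), Pulse→Band G ($710M), Solara→Band A ($645M), TerraLink→Band F ($759M), OrbitCom→Band E ($878M) — total 725+972+710+645+759+878 = $4689M.
Row-greedy (each operator in turn takes its best remaining band) gives $4624M, worse by 65.

Max total: $4689M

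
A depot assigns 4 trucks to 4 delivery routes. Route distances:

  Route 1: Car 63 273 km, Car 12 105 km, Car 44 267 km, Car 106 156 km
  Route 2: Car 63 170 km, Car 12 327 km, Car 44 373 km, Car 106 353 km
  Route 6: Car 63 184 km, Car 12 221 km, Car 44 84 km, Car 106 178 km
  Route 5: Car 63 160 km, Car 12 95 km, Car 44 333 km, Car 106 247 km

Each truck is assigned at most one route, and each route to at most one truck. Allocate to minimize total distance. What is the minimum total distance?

This is the linear assignment problem.
Optimal: Car 63→Route 2 (170 km), Car 12→Route 5 (95 km), Car 44→Route 6 (84 km), Car 106→Route 1 (156 km) — total 170+95+84+156 = 505 km.
Column-greedy (each route in turn goes to its cheapest remaining truck) gives 606 km, worse by 101.
Swapping Car 106↔Car 12 (Car 106→Route 5 247 km, Car 12→Route 1 105 km) adds 101.

Minimum total: 505 km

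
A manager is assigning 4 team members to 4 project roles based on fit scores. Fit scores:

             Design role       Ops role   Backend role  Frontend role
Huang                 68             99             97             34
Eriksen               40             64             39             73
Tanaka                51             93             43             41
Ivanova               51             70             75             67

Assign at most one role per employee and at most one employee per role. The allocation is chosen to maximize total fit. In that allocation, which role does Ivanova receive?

Ivanova receives Design role.

Optimal: Huang→Backend role (97 pts), Eriksen→Frontend role (73 pts), Tanaka→Ops role (93 pts), Ivanova→Design role (51 pts) — total 97+73+93+51 = 314 pts.
Column-greedy (each role in turn goes to its best remaining employee) gives 309 pts, worse by 5.
Checked against all permutations: 314 pts is optimal.
Ivanova's own top role is Backend role (75 pts), but forcing Ivanova→Backend role and reassigning the rest optimally gives only 309 pts — worse by 5.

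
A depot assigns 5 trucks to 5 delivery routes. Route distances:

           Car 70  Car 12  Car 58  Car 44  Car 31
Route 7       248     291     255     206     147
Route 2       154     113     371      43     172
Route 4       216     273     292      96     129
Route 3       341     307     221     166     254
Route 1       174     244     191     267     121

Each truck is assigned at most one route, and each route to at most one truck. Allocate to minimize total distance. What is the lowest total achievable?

Optimal: Car 70→Route 1 (174 km), Car 12→Route 2 (113 km), Car 58→Route 3 (221 km), Car 44→Route 4 (96 km), Car 31→Route 7 (147 km) — total 174+113+221+96+147 = 751 km.
Row-greedy (each truck in turn takes its cheapest remaining route) gives 862 km, worse by 111.
Next-best assignment: Car 70→Route 7, Car 12→Route 2, Car 58→Route 3, Car 44→Route 4, Car 31→Route 1 = 799 km.
Checked against all permutations: 751 km is optimal.

Minimum total: 751 km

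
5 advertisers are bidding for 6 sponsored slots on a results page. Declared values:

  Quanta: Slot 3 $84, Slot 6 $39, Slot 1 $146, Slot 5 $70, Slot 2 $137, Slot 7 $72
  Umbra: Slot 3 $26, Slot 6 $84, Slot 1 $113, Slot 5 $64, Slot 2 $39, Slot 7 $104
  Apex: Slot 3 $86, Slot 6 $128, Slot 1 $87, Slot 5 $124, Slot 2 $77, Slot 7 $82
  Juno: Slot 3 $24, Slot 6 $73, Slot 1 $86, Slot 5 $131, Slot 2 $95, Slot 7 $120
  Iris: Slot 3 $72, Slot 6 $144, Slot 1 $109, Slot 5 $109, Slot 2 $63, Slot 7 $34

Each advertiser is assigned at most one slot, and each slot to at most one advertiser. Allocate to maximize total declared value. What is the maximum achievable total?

Optimal: Quanta→Slot 2 ($137), Umbra→Slot 1 ($113), Apex→Slot 5 ($124), Juno→Slot 7 ($120), Iris→Slot 6 ($144) — total 137+113+124+120+144 = $638.
Row-greedy (each advertiser in turn takes its best remaining slot) gives $581, worse by 57.
Swapping Iris↔Juno (Iris→Slot 7 $34, Juno→Slot 6 $73) loses 157.
Every other assignment is strictly worse.

Max total: $638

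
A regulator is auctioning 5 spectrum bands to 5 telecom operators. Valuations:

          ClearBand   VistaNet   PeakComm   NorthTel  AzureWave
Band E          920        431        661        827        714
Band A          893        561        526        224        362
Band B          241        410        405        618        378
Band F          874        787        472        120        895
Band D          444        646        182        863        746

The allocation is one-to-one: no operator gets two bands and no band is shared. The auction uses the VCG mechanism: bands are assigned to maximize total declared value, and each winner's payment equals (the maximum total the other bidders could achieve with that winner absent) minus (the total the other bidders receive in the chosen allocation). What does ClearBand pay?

ClearBand pays $151M.

Efficient allocation: ClearBand→Band A ($893M), VistaNet→Band B ($410M), PeakComm→Band E ($661M), NorthTel→Band D ($863M), AzureWave→Band F ($895M); total welfare W = $3722M.
ClearBand receives Band A at value $893M, so the others get W − 893 = $2829M.
Without ClearBand: best allocation of the remaining 4 bidders over all 5 bands is VistaNet→Band A ($561M), PeakComm→Band E ($661M), NorthTel→Band D ($863M), AzureWave→Band F ($895M), total $2980M.
VCG payment = (others' best without ClearBand) − (others' welfare with ClearBand) = 2980 − 2829 = $151M.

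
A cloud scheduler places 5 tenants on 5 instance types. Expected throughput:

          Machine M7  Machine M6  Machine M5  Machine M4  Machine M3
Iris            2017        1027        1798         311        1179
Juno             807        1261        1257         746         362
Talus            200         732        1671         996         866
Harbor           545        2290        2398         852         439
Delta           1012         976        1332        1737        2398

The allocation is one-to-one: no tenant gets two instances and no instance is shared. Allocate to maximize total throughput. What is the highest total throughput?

Optimal: Iris→Machine M7 (2017 ops/s), Juno→Machine M4 (746 ops/s), Talus→Machine M5 (1671 ops/s), Harbor→Machine M6 (2290 ops/s), Delta→Machine M3 (2398 ops/s) — total 2017+746+1671+2290+2398 = 9122 ops/s.
Next-best assignment: Iris→Machine M7, Juno→Machine M6, Talus→Machine M4, Harbor→Machine M5, Delta→Machine M3 = 9070 ops/s.

Max total: 9122 ops/s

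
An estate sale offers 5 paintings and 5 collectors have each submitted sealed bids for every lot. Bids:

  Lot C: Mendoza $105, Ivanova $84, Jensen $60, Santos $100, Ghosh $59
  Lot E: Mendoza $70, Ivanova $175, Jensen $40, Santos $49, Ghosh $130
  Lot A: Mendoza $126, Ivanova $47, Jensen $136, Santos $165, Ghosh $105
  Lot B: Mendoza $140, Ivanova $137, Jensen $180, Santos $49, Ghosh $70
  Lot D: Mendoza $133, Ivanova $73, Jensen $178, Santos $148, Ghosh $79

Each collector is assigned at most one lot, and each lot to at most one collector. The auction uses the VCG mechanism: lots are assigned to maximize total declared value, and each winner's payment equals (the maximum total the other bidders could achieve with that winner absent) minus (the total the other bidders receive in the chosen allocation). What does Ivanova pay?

Ivanova pays $71.

Efficient allocation: Mendoza→Lot B ($140), Ivanova→Lot E ($175), Jensen→Lot D ($178), Santos→Lot A ($165), Ghosh→Lot C ($59); total welfare W = $717.
Ivanova receives Lot E at value $175, so the others get W − 175 = $542.
Without Ivanova: best allocation of the remaining 4 bidders over all 5 lots is Mendoza→Lot B ($140), Jensen→Lot D ($178), Santos→Lot A ($165), Ghosh→Lot E ($130), total $613.
VCG payment = (others' best without Ivanova) − (others' welfare with Ivanova) = 613 − 542 = $71.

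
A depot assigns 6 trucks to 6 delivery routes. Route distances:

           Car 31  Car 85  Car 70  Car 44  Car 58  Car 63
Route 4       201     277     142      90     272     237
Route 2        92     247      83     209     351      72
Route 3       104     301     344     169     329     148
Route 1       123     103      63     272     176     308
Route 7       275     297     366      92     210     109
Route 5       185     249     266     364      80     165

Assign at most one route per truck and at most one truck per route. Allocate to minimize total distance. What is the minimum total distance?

Minimum total: 569 km

Optimal: Car 31→Route 3 (104 km), Car 85→Route 1 (103 km), Car 70→Route 2 (83 km), Car 44→Route 4 (90 km), Car 58→Route 5 (80 km), Car 63→Route 7 (109 km) — total 104+103+83+90+80+109 = 569 km.
Min-entry greedy (repeatedly take the single cheapest remaining cell) gives 706 km, worse by 137.
No other one-to-one assignment undercuts 569 km.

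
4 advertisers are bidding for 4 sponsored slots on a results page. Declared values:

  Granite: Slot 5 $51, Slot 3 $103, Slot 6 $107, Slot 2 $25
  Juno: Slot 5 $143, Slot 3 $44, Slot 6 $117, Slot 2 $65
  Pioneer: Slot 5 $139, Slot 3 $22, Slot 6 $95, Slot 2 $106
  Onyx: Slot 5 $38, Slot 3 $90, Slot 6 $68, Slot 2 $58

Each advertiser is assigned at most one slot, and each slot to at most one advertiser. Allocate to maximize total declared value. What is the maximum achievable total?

Treat this as an assignment problem: match each advertiser to one slot.
Optimal: Granite→Slot 6 ($107), Juno→Slot 5 ($143), Pioneer→Slot 2 ($106), Onyx→Slot 3 ($90) — total 107+143+106+90 = $446.
Every other assignment is strictly worse.

Maximum total: $446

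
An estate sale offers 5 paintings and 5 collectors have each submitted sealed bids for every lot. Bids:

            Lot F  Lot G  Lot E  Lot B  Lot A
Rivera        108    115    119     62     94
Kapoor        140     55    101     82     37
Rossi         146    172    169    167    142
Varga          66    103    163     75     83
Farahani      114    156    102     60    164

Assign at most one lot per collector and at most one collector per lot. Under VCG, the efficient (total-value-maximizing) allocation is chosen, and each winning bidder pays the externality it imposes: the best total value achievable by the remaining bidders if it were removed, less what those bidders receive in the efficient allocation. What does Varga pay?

Varga pays $9.

Efficient allocation: Rivera→Lot G ($115), Kapoor→Lot F ($140), Rossi→Lot B ($167), Varga→Lot E ($163), Farahani→Lot A ($164); total welfare W = $749.
Varga receives Lot E at value $163, so the others get W − 163 = $586.
Without Varga: best allocation of the remaining 4 bidders over all 5 lots is Rivera→Lot E ($119), Kapoor→Lot F ($140), Rossi→Lot G ($172), Farahani→Lot A ($164), total $595.
VCG payment = (others' best without Varga) − (others' welfare with Varga) = 595 − 586 = $9.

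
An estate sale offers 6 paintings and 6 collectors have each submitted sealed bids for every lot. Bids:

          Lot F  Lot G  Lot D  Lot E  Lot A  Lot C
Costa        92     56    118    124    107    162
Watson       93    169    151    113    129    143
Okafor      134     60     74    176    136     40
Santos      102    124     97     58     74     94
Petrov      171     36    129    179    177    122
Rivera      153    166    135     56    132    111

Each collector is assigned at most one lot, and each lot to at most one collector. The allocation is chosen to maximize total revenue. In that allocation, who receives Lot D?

Watson receives Lot D.

This is the linear assignment problem.
Optimal: Costa→Lot C ($162), Watson→Lot D ($151), Okafor→Lot E ($176), Santos→Lot G ($124), Petrov→Lot A ($177), Rivera→Lot F ($153) — total 162+151+176+124+177+153 = $943.
Max-entry greedy (repeatedly take the single best remaining cell) gives $896, worse by 47.
Swapping Santos↔Rivera (Santos→Lot F $102, Rivera→Lot G $166) loses 9.
Every other assignment is strictly worse.
Watson's own top lot is Lot G ($169), but forcing Watson→Lot G and reassigning the rest optimally gives only $934 — worse by 9.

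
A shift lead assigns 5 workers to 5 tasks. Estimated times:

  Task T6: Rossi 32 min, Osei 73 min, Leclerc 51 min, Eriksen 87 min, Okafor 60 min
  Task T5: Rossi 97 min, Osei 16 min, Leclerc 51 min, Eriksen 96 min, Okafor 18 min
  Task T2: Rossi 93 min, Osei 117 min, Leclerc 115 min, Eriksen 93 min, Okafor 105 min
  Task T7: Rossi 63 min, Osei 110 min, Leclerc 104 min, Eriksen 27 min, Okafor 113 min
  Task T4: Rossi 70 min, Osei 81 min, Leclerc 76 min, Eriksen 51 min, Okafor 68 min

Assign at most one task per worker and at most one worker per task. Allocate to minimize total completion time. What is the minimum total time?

Min total: 255 min

Optimal: Rossi→Task T2 (93 min), Osei→Task T5 (16 min), Leclerc→Task T6 (51 min), Eriksen→Task T7 (27 min), Okafor→Task T4 (68 min) — total 93+16+51+27+68 = 255 min.
Min-entry greedy (repeatedly take the single cheapest remaining cell) gives 258 min, worse by 3.
Next-best assignment: Rossi→Task T6, Osei→Task T5, Leclerc→Task T4, Eriksen→Task T7, Okafor→Task T2 = 256 min.
Swapping Osei↔Rossi (Osei→Task T2 117 min, Rossi→Task T5 97 min) adds 105.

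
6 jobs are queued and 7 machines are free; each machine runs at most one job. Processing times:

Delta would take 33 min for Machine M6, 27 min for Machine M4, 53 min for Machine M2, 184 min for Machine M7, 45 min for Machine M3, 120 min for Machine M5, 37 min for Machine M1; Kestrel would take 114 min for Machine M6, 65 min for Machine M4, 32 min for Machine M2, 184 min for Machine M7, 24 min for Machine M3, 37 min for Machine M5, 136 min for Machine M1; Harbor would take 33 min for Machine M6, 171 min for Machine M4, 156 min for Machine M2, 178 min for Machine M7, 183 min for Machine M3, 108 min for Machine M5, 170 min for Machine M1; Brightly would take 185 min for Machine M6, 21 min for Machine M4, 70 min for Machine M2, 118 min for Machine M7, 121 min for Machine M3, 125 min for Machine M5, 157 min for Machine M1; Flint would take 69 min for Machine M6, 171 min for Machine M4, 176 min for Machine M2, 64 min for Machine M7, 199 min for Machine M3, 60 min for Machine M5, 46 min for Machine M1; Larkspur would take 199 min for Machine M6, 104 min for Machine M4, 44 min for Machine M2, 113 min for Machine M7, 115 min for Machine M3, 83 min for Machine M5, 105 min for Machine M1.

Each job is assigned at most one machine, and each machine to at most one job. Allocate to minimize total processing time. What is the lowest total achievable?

Min total: 219 min

Treat this as an assignment problem: match each job to one machine.
Optimal: Delta→Machine M1 (37 min), Kestrel→Machine M3 (24 min), Harbor→Machine M6 (33 min), Brightly→Machine M4 (21 min), Flint→Machine M5 (60 min), Larkspur→Machine M2 (44 min) — total 37+24+33+21+60+44 = 219 min.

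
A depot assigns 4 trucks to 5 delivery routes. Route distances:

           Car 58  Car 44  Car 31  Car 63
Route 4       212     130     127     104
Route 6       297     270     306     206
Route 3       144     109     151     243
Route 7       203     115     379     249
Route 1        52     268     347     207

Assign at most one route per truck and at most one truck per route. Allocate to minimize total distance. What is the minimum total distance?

Optimal: Car 58→Route 1 (52 km), Car 44→Route 7 (115 km), Car 31→Route 3 (151 km), Car 63→Route 4 (104 km) — total 52+115+151+104 = 422 km.
Column-greedy (each route in turn goes to its cheapest remaining truck) gives 897 km, worse by 475.
Swapping Car 58↔Car 31 (Car 58→Route 3 144 km, Car 31→Route 1 347 km) adds 288.
Checked against all permutations: 422 km is optimal.

Min total: 422 km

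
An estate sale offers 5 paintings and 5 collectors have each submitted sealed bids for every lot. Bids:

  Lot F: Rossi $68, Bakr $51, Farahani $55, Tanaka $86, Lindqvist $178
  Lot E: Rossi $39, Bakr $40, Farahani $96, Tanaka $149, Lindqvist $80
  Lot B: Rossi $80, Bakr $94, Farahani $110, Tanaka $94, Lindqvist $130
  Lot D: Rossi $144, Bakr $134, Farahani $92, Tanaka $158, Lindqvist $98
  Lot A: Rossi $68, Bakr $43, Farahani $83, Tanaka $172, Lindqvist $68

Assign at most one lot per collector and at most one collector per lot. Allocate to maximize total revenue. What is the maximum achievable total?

Max total: $684

Optimal: Rossi→Lot D ($144), Bakr→Lot B ($94), Farahani→Lot E ($96), Tanaka→Lot A ($172), Lindqvist→Lot F ($178) — total 144+94+96+172+178 = $684.
Column-greedy (each lot in turn goes to its best remaining collector) gives $624, worse by 60.
Next-best assignment: Rossi→Lot B, Bakr→Lot D, Farahani→Lot E, Tanaka→Lot A, Lindqvist→Lot F = $660.
Every other assignment is strictly worse.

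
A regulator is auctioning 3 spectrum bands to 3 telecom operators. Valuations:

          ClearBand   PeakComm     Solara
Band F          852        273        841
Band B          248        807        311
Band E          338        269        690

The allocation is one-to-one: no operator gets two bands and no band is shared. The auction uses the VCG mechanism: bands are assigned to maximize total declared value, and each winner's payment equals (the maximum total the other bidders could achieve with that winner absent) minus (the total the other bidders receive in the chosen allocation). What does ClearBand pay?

ClearBand pays $151M.

Efficient allocation: ClearBand→Band F ($852M), PeakComm→Band B ($807M), Solara→Band E ($690M); total welfare W = $2349M.
ClearBand receives Band F at value $852M, so the others get W − 852 = $1497M.
Without ClearBand: best allocation of the remaining 2 bidders over all 3 bands is PeakComm→Band B ($807M), Solara→Band F ($841M), total $1648M.
VCG payment = (others' best without ClearBand) − (others' welfare with ClearBand) = 1648 − 1497 = $151M.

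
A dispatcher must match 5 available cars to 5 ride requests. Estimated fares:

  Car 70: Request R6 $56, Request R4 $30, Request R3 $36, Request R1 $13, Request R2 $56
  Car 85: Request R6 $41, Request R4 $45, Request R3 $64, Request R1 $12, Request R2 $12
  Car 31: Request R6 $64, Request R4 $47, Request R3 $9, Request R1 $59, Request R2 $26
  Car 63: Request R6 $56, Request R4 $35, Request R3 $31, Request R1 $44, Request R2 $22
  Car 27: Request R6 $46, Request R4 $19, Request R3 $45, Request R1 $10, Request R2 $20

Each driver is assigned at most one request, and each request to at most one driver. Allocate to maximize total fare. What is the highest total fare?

Optimal: Car 70→Request R2 ($56), Car 85→Request R4 ($45), Car 31→Request R1 ($59), Car 63→Request R6 ($56), Car 27→Request R3 ($45) — total 56+45+59+56+45 = $261.
Max-entry greedy (repeatedly take the single best remaining cell) gives $247, worse by 14.
Next-best assignment: Car 70→Request R2, Car 85→Request R3, Car 31→Request R1, Car 63→Request R4, Car 27→Request R6 = $260.
Checked against all permutations: $261 is optimal.

Max total: $261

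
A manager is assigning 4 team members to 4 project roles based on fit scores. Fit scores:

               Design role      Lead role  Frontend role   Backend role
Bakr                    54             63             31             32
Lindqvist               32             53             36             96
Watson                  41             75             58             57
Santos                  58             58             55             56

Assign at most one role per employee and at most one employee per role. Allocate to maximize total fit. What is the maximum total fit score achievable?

Max total: 280 pts

Optimal: Bakr→Design role (54 pts), Lindqvist→Backend role (96 pts), Watson→Lead role (75 pts), Santos→Frontend role (55 pts) — total 54+96+75+55 = 280 pts.
Max-entry greedy (repeatedly take the single best remaining cell) gives 260 pts, worse by 20.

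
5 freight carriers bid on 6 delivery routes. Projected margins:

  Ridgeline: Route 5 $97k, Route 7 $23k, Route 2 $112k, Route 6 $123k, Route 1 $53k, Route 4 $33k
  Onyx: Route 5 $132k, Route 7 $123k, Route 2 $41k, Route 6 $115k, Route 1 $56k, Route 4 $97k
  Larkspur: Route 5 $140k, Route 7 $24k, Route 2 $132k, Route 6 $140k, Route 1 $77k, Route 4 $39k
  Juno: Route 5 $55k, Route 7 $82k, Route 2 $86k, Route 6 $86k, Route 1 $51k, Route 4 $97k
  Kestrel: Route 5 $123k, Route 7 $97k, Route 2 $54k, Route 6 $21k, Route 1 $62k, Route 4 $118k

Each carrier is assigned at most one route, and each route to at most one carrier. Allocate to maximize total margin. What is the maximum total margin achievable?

Maximum total: $598k

Optimal: Ridgeline→Route 6 ($123k), Onyx→Route 7 ($123k), Larkspur→Route 2 ($132k), Juno→Route 4 ($97k), Kestrel→Route 5 ($123k) — total 123+123+132+97+123 = $598k.
Next-best assignment: Ridgeline→Route 2, Onyx→Route 7, Larkspur→Route 6, Juno→Route 4, Kestrel→Route 5 = $595k.
No other one-to-one assignment exceeds $598k.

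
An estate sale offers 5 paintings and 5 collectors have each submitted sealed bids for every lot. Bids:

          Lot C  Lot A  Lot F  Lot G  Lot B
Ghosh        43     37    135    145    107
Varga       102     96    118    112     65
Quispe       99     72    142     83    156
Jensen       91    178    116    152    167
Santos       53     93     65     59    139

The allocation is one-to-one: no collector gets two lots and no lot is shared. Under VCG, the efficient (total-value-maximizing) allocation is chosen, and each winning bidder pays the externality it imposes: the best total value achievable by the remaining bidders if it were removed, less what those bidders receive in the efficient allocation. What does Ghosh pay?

Efficient allocation: Ghosh→Lot G ($145), Varga→Lot C ($102), Quispe→Lot F ($142), Jensen→Lot A ($178), Santos→Lot B ($139); total welfare W = $706.
Ghosh receives Lot G at value $145, so the others get W − 145 = $561.
Without Ghosh: best allocation of the remaining 4 bidders over all 5 lots is Varga→Lot G ($112), Quispe→Lot F ($142), Jensen→Lot A ($178), Santos→Lot B ($139), total $571.
VCG payment = (others' best without Ghosh) − (others' welfare with Ghosh) = 571 − 561 = $10.

Ghosh pays $10.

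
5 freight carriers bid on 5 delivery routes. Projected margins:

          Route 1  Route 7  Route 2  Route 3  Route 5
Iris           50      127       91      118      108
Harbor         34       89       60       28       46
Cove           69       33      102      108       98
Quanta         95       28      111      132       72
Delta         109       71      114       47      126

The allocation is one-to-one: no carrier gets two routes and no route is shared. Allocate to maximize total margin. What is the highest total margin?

Optimal: Iris→Route 5 ($108k), Harbor→Route 7 ($89k), Cove→Route 2 ($102k), Quanta→Route 3 ($132k), Delta→Route 1 ($109k) — total 108+89+102+132+109 = $540k.
Row-greedy (each carrier in turn takes its best remaining route) gives $516k, worse by 24.
Next-best assignment: Iris→Route 3, Harbor→Route 7, Cove→Route 2, Quanta→Route 1, Delta→Route 5 = $530k.
No other one-to-one assignment exceeds $540k.

Maximum total: $540k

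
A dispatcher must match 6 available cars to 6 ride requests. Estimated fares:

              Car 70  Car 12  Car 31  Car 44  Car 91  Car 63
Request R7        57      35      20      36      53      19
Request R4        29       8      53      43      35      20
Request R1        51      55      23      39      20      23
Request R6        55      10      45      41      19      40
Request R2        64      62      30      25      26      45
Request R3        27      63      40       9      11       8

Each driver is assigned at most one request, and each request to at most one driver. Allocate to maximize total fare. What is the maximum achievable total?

Optimal: Car 70→Request R2 ($64), Car 12→Request R3 ($63), Car 31→Request R4 ($53), Car 44→Request R1 ($39), Car 91→Request R7 ($53), Car 63→Request R6 ($40) — total 64+63+53+39+53+40 = $312.
Max-entry greedy (repeatedly take the single best remaining cell) gives $297, worse by 15.
Next-best assignment: Car 70→Request R6, Car 12→Request R3, Car 31→Request R4, Car 44→Request R1, Car 91→Request R7, Car 63→Request R2 = $308.

Maximum total: $312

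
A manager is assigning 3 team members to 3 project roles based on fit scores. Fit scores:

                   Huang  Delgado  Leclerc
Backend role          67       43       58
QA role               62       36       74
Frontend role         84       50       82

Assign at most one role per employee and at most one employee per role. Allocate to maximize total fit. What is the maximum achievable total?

Maximum total: 201 pts

This is the linear assignment problem.
Optimal: Huang→Frontend role (84 pts), Delgado→Backend role (43 pts), Leclerc→QA role (74 pts) — total 84+43+74 = 201 pts.
Column-greedy (each role in turn goes to its best remaining employee) gives 191 pts, worse by 10.
Next-best assignment: Huang→Backend role, Delgado→Frontend role, Leclerc→QA role = 191 pts.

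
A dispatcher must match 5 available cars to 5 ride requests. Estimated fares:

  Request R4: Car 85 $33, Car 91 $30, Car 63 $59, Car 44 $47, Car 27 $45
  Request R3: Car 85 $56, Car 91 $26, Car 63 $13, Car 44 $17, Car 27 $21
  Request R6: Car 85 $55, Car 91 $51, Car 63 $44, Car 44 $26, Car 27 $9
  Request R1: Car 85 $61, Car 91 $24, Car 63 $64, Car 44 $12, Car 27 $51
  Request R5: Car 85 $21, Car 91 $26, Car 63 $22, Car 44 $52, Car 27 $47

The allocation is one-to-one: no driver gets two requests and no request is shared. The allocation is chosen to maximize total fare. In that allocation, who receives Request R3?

This is a one-to-one assignment (maximum-weight bipartite matching).
Optimal: Car 85→Request R3 ($56), Car 91→Request R6 ($51), Car 63→Request R4 ($59), Car 44→Request R5 ($52), Car 27→Request R1 ($51) — total 56+51+59+52+51 = $269.
Row-greedy (each driver in turn takes its best remaining request) gives $244, worse by 25.
Next-best assignment: Car 85→Request R3, Car 91→Request R6, Car 63→Request R1, Car 44→Request R5, Car 27→Request R4 = $268.
Car 85's own top request is Request R1 ($61), but forcing Car 85→Request R1 and reassigning the rest optimally gives only $244 — worse by 25.

Car 85 receives Request R3.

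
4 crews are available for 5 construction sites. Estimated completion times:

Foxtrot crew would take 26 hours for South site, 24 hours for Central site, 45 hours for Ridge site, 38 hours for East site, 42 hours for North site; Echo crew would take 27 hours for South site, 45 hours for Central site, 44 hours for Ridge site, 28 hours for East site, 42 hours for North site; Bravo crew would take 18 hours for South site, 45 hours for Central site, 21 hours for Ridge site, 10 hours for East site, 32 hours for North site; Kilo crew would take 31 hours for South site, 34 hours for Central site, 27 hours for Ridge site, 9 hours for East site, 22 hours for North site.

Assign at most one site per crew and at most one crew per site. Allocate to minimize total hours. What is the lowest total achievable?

Treat this as an assignment problem: match each crew to one site.
Optimal: Foxtrot crew→Central site (24 hours), Echo crew→South site (27 hours), Bravo crew→Ridge site (21 hours), Kilo crew→East site (9 hours) — total 24+27+21+9 = 81 hours.
Min-entry greedy (repeatedly take the single cheapest remaining cell) gives 93 hours, worse by 12.
Swapping Kilo crew↔Echo crew (Kilo crew→South site 31 hours, Echo crew→East site 28 hours) adds 23.

Minimum total: 81 hours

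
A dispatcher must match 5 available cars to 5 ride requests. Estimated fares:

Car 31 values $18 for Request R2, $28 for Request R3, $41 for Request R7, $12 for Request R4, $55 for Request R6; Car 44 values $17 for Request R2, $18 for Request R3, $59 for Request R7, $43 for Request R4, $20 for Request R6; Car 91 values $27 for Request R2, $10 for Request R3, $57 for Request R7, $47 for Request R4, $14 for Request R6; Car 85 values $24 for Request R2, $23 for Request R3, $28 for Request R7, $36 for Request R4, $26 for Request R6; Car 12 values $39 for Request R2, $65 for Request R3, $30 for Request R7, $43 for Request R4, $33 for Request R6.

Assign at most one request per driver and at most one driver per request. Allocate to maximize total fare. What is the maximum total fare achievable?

This is a one-to-one assignment (maximum-weight bipartite matching).
Optimal: Car 31→Request R6 ($55), Car 44→Request R7 ($59), Car 91→Request R4 ($47), Car 85→Request R2 ($24), Car 12→Request R3 ($65) — total 55+59+47+24+65 = $250.
Column-greedy (each request in turn goes to its best remaining driver) gives $199, worse by 51.
Next-best assignment: Car 31→Request R6, Car 44→Request R4, Car 91→Request R7, Car 85→Request R2, Car 12→Request R3 = $244.

Maximum total: $250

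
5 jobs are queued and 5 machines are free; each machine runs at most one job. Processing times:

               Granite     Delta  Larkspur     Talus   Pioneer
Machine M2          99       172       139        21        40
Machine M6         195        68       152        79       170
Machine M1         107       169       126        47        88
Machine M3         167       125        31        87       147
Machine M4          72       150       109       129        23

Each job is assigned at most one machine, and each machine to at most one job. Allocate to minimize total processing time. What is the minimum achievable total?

Optimal: Granite→Machine M1 (107 min), Delta→Machine M6 (68 min), Larkspur→Machine M3 (31 min), Talus→Machine M2 (21 min), Pioneer→Machine M4 (23 min) — total 107+68+31+21+23 = 250 min.
Column-greedy (each machine in turn goes to its cheapest remaining job) gives 280 min, worse by 30.
Next-best assignment: Granite→Machine M4, Delta→Machine M6, Larkspur→Machine M3, Talus→Machine M1, Pioneer→Machine M2 = 258 min.

Minimum total: 250 min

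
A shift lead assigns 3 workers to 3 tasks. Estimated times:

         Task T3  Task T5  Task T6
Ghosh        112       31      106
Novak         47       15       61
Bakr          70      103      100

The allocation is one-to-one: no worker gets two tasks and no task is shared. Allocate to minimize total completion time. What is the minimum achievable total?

Optimal: Ghosh→Task T5 (31 min), Novak→Task T6 (61 min), Bakr→Task T3 (70 min) — total 31+61+70 = 162 min.
Row-greedy (each worker in turn takes its cheapest remaining task) gives 178 min, worse by 16.
Next-best assignment: Ghosh→Task T5, Novak→Task T3, Bakr→Task T6 = 178 min.
No other one-to-one assignment undercuts 162 min.

Minimum total: 162 min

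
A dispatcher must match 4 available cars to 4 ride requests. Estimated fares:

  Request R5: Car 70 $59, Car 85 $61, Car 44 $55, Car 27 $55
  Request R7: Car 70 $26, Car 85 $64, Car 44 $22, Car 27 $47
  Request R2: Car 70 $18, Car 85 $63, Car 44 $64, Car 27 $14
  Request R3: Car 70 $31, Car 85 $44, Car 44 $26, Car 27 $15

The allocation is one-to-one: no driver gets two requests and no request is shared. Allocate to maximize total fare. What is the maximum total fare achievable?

Treat this as an assignment problem: match each driver to one request.
Optimal: Car 70→Request R5 ($59), Car 85→Request R3 ($44), Car 44→Request R2 ($64), Car 27→Request R7 ($47) — total 59+44+64+47 = $214.
Column-greedy (each request in turn goes to its best remaining driver) gives $203, worse by 11.

Maximum total: $214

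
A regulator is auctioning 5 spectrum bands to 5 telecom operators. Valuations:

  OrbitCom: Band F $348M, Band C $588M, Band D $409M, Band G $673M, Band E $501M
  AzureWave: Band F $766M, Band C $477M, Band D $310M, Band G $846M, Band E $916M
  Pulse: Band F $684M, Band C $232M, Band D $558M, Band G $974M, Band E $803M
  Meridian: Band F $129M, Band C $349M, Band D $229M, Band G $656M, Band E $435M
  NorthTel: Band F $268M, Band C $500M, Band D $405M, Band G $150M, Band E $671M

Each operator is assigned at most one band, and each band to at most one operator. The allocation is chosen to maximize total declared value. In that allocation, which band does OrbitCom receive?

OrbitCom receives Band C.

Optimal: OrbitCom→Band C ($588M), AzureWave→Band E ($916M), Pulse→Band F ($684M), Meridian→Band G ($656M), NorthTel→Band D ($405M) — total 588+916+684+656+405 = $3249M.
Column-greedy (each band in turn goes to its best remaining operator) gives $3239M, worse by 10.
OrbitCom's own top band is Band G ($673M), but forcing OrbitCom→Band G and reassigning the rest optimally gives only $3027M — worse by 222.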